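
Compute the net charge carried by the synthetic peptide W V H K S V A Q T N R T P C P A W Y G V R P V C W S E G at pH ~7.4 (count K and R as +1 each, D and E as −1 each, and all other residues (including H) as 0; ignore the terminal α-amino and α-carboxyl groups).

Positive (K, R): K4, R11, R21 → +3.
Negative (D, E): E27 → −1.
Net charge = (+3) + (−1) = +2.

+2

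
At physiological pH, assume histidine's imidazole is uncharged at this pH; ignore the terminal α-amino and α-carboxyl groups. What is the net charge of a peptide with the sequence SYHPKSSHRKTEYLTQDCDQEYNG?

-1

At pH ~7.4 the Lys and Arg side chains are protonated (+1), the Asp and Glu side chains are deprotonated (−1), and with His taken as neutral all other side chains carry no charge.
Positive (K, R): K5, R9, K10 → +3.
Negative (D, E): E12, D17, D19, E21 → −4.
Net charge = (+3) + (−4) = −1.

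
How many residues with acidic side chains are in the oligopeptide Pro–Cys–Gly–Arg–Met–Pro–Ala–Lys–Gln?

Only D (aspartate) and E (glutamate) carry a side-chain carboxylic acid.
None of the 9 residues belong to this group.

0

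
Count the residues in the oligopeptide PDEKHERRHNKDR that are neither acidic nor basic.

Acidic: D, E. Basic: K, R, H. All other residues are neither.
Matching residues: P1, N10.

2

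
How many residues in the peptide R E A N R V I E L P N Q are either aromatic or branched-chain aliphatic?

3

Aromatic: F, W, Y. Branched-chain aliphatic: I, L, V.
Aromatic residues here: none (0).
Branched-chain aliphatic residues here: V6, I7, L9 (3).
The two groups share no amino acid, so total = 0 + 3 = 3.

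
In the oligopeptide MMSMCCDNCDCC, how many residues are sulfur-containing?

8

The sulfur-bearing residues are cysteine (–SH) and methionine (–S–CH₃).
Matching residues: M1, M2, M4, C5, C6, C9, C11, C12.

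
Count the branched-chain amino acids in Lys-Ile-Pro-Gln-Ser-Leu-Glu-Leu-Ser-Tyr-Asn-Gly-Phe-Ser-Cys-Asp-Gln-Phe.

3

Valine (V), leucine (L), and isoleucine (I) are the branched-chain amino acids.
Matching residues: Ile2, Leu6, Leu8.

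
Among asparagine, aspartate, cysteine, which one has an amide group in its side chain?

asparagine

Only N (asparagine) and Q (glutamine) carry a side-chain carboxamide.
Of the listed options, only asparagine belongs to this group.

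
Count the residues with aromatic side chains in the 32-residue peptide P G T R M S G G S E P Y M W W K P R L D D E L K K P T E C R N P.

3

Phenylalanine (F), tryptophan (W), and tyrosine (Y) have aromatic ring side chains.
Matching residues: Y12, W14, W15.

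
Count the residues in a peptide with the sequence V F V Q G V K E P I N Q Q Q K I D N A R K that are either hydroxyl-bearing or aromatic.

Hydroxyl-bearing: S, T, Y. Aromatic: F, W, Y.
Hydroxyl-bearing residues here: none (0).
Aromatic residues here: F2 (1).
(Y belongs to both groups, but none appear in this sequence.) Total = 0 + 1 = 1.

1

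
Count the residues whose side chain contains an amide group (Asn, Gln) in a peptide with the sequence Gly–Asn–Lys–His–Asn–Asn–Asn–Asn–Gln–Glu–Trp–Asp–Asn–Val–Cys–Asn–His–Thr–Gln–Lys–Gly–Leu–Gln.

Matching residues: Asn2, Asn5, Asn6, Asn7, Asn8, Gln9, Asn13, Asn16, Gln19, Gln23.

10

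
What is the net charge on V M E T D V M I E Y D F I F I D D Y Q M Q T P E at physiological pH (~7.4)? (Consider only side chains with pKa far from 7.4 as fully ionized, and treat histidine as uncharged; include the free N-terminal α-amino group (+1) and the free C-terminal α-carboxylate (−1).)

Near pH 7.4, K and R contribute +1 each, D and E contribute −1 each, and every other side chain (His included, as stated) is uncharged.
Positive (K, R): none → +0.
Negative (D, E): E3, D5, E9, D11, D16, D17, E24 → −7.
The N-terminus (+1) and C-terminus (−1) cancel.
Net charge = (+0) + (−7) = −7.

-7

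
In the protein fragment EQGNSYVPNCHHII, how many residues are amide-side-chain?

3

The amide-side-chain residues are Asn (N) and Gln (Q).
Matching residues: Q2, N4, N9.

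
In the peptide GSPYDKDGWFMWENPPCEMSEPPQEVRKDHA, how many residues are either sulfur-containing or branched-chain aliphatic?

4

Sulfur-containing: C, M. Branched-chain aliphatic: I, L, V.
Sulfur-containing residues here: M11, C17, M19 (3).
Branched-chain aliphatic residues here: V26 (1).
The two groups share no amino acid, so total = 3 + 1 = 4.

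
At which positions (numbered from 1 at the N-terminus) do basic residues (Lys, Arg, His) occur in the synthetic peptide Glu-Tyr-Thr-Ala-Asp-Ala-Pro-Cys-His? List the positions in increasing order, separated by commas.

9

Matching residues: His9.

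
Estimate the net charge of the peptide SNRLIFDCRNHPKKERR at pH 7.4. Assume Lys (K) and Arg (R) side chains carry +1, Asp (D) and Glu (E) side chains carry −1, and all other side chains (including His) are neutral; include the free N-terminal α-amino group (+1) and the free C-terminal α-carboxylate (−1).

+4

Positive (K, R): R3, R9, K13, K14, R16, R17 → +6.
Negative (D, E): D7, E15 → −2.
The N-terminus (+1) and C-terminus (−1) cancel.
Net charge = (+6) + (−2) = +4.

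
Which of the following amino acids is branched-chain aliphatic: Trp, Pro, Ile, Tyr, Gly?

Ile

The BCAAs are Val, Leu, and Ile — aliphatic side chains with a branch point.
Of the listed options, only Ile belongs to this group.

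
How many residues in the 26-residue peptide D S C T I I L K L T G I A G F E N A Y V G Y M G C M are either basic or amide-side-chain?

2

Basic: H, K, R. Amide-side-chain: N, Q.
Basic residues here: K8 (1).
Amide-side-chain residues here: N17 (1).
The two groups share no amino acid, so total = 1 + 1 = 2.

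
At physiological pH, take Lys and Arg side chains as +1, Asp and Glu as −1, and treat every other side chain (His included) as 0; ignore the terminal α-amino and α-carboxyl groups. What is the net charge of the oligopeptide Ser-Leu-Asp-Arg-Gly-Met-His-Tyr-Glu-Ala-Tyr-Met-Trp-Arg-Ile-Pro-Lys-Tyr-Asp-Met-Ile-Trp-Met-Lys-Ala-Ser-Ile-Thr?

+1

Positive (K, R): Arg4, Arg14, Lys17, Lys24 → +4.
Negative (D, E): Asp3, Glu9, Asp19 → −3.
Net charge = (+4) + (−3) = +1.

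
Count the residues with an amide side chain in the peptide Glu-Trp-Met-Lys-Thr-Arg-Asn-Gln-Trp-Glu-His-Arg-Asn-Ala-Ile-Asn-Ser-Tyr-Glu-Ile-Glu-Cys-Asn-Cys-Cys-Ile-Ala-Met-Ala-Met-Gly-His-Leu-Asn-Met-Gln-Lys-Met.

Only N (asparagine) and Q (glutamine) carry a side-chain carboxamide.
Matching residues: Asn7, Gln8, Asn13, Asn16, Asn23, Asn34, Gln36.

7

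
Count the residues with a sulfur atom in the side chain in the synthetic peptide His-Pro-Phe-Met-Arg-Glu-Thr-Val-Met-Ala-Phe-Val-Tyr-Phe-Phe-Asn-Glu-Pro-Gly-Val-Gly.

Only Cys (C) and Met (M) have a sulfur atom in the side chain.
Matching residues: Met4, Met9.

2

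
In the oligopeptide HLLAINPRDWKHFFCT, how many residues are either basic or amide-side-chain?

5

Basic: H, K, R. Amide-side-chain: N, Q.
Basic residues here: H1, R8, K11, H12 (4).
Amide-side-chain residues here: N6 (1).
The two groups share no amino acid, so total = 4 + 1 = 5.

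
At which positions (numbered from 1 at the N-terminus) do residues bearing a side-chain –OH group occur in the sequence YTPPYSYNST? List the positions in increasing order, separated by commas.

1, 2, 5, 6, 7, 9, 10

The –OH-bearing residues are Ser, Thr (aliphatic alcohols), and Tyr (phenol).
Matching residues: Y1, T2, Y5, S6, Y7, S9, T10.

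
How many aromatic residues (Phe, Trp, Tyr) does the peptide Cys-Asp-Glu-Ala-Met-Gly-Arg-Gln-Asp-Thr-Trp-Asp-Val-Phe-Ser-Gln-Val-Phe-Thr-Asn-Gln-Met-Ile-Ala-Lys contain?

Matching residues: Trp11, Phe14, Phe18.

3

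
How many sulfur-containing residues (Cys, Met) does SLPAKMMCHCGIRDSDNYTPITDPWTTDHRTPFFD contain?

4

Matching residues: M6, M7, C8, C10.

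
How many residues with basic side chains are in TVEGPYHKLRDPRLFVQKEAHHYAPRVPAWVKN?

The basic amino acids are Lys (K), Arg (R), and His (H).
Matching residues: H7, K8, R10, R13, K18, H21, H22, R26, K32.

9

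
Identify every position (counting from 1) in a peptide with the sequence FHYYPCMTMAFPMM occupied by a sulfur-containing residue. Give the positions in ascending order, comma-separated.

6, 7, 9, 13, 14

Cysteine (C, thiol) and methionine (M, thioether) are the two sulfur-containing amino acids.
Matching residues: C6, M7, M9, M13, M14.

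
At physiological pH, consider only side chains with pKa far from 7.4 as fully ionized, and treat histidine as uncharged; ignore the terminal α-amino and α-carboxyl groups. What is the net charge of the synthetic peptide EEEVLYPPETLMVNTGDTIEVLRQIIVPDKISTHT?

The side chains ionized at physiological pH are Lys/Arg (+1) and Asp/Glu (−1); with His treated as neutral, nothing else contributes.
Positive (K, R): R23, K30 → +2.
Negative (D, E): E1, E2, E3, E9, D17, E20, D29 → −7.
Net charge = (+2) + (−7) = −5.

-5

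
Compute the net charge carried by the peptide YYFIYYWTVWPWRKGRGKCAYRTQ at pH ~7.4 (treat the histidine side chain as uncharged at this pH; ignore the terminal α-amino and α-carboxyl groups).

+5

At pH ~7.4 the Lys and Arg side chains are protonated (+1), the Asp and Glu side chains are deprotonated (−1), and with His taken as neutral all other side chains carry no charge.
Positive (K, R): R13, K14, R16, K18, R22 → +5.
Negative (D, E): none → −0.
Net charge = (+5) + (−0) = +5.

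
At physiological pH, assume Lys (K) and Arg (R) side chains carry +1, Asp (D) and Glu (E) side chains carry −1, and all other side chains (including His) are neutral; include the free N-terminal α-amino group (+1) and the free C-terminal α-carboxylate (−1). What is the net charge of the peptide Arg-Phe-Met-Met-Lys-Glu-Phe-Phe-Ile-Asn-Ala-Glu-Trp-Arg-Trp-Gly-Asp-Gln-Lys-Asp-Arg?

Positive (K, R): Arg1, Lys5, Arg14, Lys19, Arg21 → +5.
Negative (D, E): Glu6, Glu12, Asp17, Asp20 → −4.
The N-terminus (+1) and C-terminus (−1) cancel.
Net charge = (+5) + (−4) = +1.

+1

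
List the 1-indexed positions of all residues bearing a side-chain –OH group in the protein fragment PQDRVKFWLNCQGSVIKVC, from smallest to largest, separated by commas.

14

Serine (S), threonine (T), and tyrosine (Y) each carry a hydroxyl group on the side chain.
Matching residues: S14.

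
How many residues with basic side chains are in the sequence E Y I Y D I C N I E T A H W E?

1

Lysine (K), arginine (R), and histidine (H) have basic, nitrogen-containing side chains.
Matching residues: H13.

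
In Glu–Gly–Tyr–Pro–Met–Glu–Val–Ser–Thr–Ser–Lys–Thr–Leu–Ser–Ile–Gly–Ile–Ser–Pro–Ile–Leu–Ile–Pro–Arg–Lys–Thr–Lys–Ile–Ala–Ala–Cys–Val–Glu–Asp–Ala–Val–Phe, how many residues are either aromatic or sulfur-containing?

4

Aromatic: F, W, Y. Sulfur-containing: C, M.
Aromatic residues here: Tyr3, Phe37 (2).
Sulfur-containing residues here: Met5, Cys31 (2).
The two groups share no amino acid, so total = 2 + 2 = 4.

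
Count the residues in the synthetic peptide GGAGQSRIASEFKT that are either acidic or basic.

Acidic: D, E. Basic: H, K, R.
Acidic residues here: E11 (1).
Basic residues here: R7, K13 (2).
The two groups share no amino acid, so total = 1 + 2 = 3.

3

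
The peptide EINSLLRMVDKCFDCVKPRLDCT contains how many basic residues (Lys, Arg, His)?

4

Matching residues: R7, K11, K17, R19.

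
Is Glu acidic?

Yes

Aspartate (D) and glutamate (E) have carboxylic-acid side chains and are the acidic amino acids.
Glutamate is in this group.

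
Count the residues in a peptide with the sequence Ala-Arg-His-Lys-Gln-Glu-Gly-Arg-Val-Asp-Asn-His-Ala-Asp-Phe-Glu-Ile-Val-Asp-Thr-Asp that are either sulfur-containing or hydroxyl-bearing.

Sulfur-containing: C, M. Hydroxyl-bearing: S, T, Y.
Sulfur-containing residues here: none (0).
Hydroxyl-bearing residues here: Thr20 (1).
The two groups share no amino acid, so total = 0 + 1 = 1.

1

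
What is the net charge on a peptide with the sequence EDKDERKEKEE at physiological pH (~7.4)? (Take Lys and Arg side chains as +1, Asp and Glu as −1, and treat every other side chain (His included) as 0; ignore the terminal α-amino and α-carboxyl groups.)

Positive (K, R): K3, R6, K7, K9 → +4.
Negative (D, E): E1, D2, D4, E5, E8, E10, E11 → −7.
Net charge = (+4) + (−7) = −3.

-3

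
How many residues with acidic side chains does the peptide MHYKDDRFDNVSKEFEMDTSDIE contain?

Only D (aspartate) and E (glutamate) carry a side-chain carboxylic acid.
Matching residues: D5, D6, D9, E14, E16, D18, D21, E23.

8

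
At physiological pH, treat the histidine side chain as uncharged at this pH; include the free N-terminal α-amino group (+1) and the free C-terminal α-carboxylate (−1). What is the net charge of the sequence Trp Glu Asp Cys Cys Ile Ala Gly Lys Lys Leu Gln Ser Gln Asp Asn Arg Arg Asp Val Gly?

0

At pH ~7.4 the Lys and Arg side chains are protonated (+1), the Asp and Glu side chains are deprotonated (−1), and with His taken as neutral all other side chains carry no charge.
Positive (K, R): Lys9, Lys10, Arg17, Arg18 → +4.
Negative (D, E): Glu2, Asp3, Asp15, Asp19 → −4.
The N-terminus (+1) and C-terminus (−1) cancel.
Net charge = (+4) + (−4) = 0.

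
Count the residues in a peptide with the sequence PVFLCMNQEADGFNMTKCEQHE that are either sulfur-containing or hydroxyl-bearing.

5

Sulfur-containing: C, M. Hydroxyl-bearing: S, T, Y.
Sulfur-containing residues here: C5, M6, M15, C18 (4).
Hydroxyl-bearing residues here: T16 (1).
The two groups share no amino acid, so total = 4 + 1 = 5.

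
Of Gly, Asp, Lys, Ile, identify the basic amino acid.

Lys

The basic amino acids are Lys (K), Arg (R), and His (H).
Of the listed options, only Lys belongs to this group.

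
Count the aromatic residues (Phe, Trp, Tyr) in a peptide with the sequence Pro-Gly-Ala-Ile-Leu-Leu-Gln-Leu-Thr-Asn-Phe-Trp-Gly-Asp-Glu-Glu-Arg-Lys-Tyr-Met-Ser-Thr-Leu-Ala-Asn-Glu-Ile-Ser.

Matching residues: Phe11, Trp12, Tyr19.

3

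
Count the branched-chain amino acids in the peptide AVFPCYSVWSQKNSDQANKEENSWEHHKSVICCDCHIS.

Valine (V), leucine (L), and isoleucine (I) are the branched-chain amino acids.
Matching residues: V2, V8, V30, I31, I37.

5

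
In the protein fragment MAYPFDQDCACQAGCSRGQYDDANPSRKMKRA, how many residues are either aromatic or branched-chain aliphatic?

Aromatic: F, W, Y. Branched-chain aliphatic: I, L, V.
Aromatic residues here: Y3, F5, Y20 (3).
Branched-chain aliphatic residues here: none (0).
The two groups share no amino acid, so total = 3 + 0 = 3.

3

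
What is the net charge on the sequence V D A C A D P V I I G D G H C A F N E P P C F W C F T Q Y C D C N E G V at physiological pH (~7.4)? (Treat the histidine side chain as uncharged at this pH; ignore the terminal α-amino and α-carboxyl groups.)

-6

Near pH 7.4, K and R contribute +1 each, D and E contribute −1 each, and every other side chain (His included, as stated) is uncharged.
Positive (K, R): none → +0.
Negative (D, E): D2, D6, D12, E19, D31, E34 → −6.
Net charge = (+0) + (−6) = −6.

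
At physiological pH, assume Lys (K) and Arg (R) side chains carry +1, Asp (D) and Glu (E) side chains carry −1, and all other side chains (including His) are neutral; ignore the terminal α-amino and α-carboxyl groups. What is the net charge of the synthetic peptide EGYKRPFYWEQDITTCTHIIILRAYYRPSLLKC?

+2

Positive (K, R): K4, R5, R23, R27, K32 → +5.
Negative (D, E): E1, E10, D12 → −3.
Net charge = (+5) + (−3) = +2.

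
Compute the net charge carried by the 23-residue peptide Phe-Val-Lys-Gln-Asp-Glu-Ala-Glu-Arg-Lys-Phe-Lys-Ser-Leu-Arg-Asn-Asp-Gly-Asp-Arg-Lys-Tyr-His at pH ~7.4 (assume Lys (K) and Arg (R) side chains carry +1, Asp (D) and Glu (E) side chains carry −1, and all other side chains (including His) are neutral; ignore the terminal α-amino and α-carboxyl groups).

Positive (K, R): Lys3, Arg9, Lys10, Lys12, Arg15, Arg20, Lys21 → +7.
Negative (D, E): Asp5, Glu6, Glu8, Asp17, Asp19 → −5.
Net charge = (+7) + (−5) = +2.

+2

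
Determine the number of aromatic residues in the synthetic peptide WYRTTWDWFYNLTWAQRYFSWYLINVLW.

12

The aromatic amino acids are Phe (F, benzyl), Trp (W, indole), and Tyr (Y, phenol).
Matching residues: W1, Y2, W6, W8, F9, Y10, W14, Y18, F19, W21, Y22, W28.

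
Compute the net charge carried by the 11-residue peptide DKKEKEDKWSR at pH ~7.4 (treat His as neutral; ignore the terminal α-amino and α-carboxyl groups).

The side chains ionized at physiological pH are Lys/Arg (+1) and Asp/Glu (−1); with His treated as neutral, nothing else contributes.
Positive (K, R): K2, K3, K5, K8, R11 → +5.
Negative (D, E): D1, E4, E6, D7 → −4.
Net charge = (+5) + (−4) = +1.

+1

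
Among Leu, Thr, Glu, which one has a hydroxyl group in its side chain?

The –OH-bearing residues are Ser, Thr (aliphatic alcohols), and Tyr (phenol).
Of the listed options, only Thr belongs to this group.

Thr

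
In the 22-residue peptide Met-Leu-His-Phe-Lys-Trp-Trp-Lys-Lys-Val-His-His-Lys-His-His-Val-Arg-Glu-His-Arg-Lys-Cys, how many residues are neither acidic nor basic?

8

Acidic: D, E. Basic: K, R, H. All other residues are neither.
Matching residues: Met1, Leu2, Phe4, Trp6, Trp7, Val10, Val16, Cys22.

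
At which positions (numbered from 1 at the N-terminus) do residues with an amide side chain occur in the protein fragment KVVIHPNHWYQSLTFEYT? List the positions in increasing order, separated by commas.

7, 11

Only N (asparagine) and Q (glutamine) carry a side-chain carboxamide.
Matching residues: N7, Q11.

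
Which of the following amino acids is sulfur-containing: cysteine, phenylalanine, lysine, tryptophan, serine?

cysteine

Cysteine (C, thiol) and methionine (M, thioether) are the two sulfur-containing amino acids.
Of the listed options, only cysteine belongs to this group.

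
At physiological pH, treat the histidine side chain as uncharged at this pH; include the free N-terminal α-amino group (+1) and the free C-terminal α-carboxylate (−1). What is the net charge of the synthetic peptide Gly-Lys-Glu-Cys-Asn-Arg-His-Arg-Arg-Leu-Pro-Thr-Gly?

+3

Near pH 7.4, K and R contribute +1 each, D and E contribute −1 each, and every other side chain (His included, as stated) is uncharged.
Positive (K, R): Lys2, Arg6, Arg8, Arg9 → +4.
Negative (D, E): Glu3 → −1.
The N-terminus (+1) and C-terminus (−1) cancel.
Net charge = (+4) + (−1) = +3.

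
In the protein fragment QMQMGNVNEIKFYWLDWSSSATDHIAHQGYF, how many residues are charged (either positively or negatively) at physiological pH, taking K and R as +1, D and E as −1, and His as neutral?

4

Charged side chains at pH ~7.4: K, R (positive); D, E (negative).
Matching residues: E9, K11, D16, D23.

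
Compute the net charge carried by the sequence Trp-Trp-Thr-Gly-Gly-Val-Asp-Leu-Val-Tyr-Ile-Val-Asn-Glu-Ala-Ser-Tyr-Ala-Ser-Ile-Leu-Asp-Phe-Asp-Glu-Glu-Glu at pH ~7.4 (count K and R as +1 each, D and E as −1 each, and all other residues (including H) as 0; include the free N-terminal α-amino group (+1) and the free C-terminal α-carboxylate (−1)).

Positive (K, R): none → +0.
Negative (D, E): Asp7, Glu14, Asp22, Asp24, Glu25, Glu26, Glu27 → −7.
The N-terminus (+1) and C-terminus (−1) cancel.
Net charge = (+0) + (−7) = −7.

-7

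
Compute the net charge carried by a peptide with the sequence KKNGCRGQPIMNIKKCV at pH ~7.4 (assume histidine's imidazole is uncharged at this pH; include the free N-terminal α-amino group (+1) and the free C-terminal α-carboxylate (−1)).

+5

Near pH 7.4, K and R contribute +1 each, D and E contribute −1 each, and every other side chain (His included, as stated) is uncharged.
Positive (K, R): K1, K2, R6, K14, K15 → +5.
Negative (D, E): none → −0.
The N-terminus (+1) and C-terminus (−1) cancel.
Net charge = (+5) + (−0) = +5.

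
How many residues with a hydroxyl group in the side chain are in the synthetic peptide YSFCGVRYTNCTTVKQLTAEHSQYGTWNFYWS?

12

S, T, and Y are the three residues with a side-chain hydroxyl.
Matching residues: Y1, S2, Y8, T9, T12, T13, T18, S22, Y24, T26, Y30, S32.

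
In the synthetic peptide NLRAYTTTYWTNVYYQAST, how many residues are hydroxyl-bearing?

The –OH-bearing residues are Ser, Thr (aliphatic alcohols), and Tyr (phenol).
Matching residues: Y5, T6, T7, T8, Y9, T11, Y14, Y15, S18, T19.

10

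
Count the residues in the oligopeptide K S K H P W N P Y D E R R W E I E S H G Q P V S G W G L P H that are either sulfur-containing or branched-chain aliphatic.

3

Sulfur-containing: C, M. Branched-chain aliphatic: I, L, V.
Sulfur-containing residues here: none (0).
Branched-chain aliphatic residues here: I16, V23, L28 (3).
The two groups share no amino acid, so total = 0 + 3 = 3.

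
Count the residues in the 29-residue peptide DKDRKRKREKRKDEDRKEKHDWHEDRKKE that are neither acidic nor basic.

1

Acidic: D, E. Basic: K, R, H. All other residues are neither.
Matching residues: W22.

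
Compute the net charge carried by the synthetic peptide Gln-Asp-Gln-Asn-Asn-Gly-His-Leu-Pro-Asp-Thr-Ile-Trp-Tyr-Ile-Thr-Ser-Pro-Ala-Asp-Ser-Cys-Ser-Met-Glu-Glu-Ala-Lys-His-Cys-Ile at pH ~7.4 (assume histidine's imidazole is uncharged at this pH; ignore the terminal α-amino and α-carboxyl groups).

-4

Near pH 7.4, K and R contribute +1 each, D and E contribute −1 each, and every other side chain (His included, as stated) is uncharged.
Positive (K, R): Lys28 → +1.
Negative (D, E): Asp2, Asp10, Asp20, Glu25, Glu26 → −5.
Net charge = (+1) + (−5) = −4.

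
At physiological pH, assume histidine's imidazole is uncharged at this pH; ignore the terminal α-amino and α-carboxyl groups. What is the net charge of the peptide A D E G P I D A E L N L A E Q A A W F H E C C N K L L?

-5

The side chains ionized at physiological pH are Lys/Arg (+1) and Asp/Glu (−1); with His treated as neutral, nothing else contributes.
Positive (K, R): K25 → +1.
Negative (D, E): D2, E3, D7, E9, E14, E21 → −6.
Net charge = (+1) + (−6) = −5.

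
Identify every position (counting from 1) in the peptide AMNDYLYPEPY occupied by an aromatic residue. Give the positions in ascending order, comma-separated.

5, 7, 11

Phenylalanine (F), tryptophan (W), and tyrosine (Y) have aromatic ring side chains.
Matching residues: Y5, Y7, Y11.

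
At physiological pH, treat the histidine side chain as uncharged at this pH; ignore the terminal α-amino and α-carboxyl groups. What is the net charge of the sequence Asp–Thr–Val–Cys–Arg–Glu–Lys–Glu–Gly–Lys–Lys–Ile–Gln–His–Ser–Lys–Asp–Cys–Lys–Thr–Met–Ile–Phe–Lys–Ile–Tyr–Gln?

+3

The side chains ionized at physiological pH are Lys/Arg (+1) and Asp/Glu (−1); with His treated as neutral, nothing else contributes.
Positive (K, R): Arg5, Lys7, Lys10, Lys11, Lys16, Lys19, Lys24 → +7.
Negative (D, E): Asp1, Glu6, Glu8, Asp17 → −4.
Net charge = (+7) + (−4) = +3.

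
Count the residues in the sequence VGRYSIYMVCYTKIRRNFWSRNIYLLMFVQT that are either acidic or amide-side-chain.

Acidic: D, E. Amide-side-chain: N, Q.
Acidic residues here: none (0).
Amide-side-chain residues here: N17, N22, Q30 (3).
The two groups share no amino acid, so total = 0 + 3 = 3.

3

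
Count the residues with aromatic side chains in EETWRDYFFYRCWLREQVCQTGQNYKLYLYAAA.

9

The aromatic amino acids are Phe (F, benzyl), Trp (W, indole), and Tyr (Y, phenol).
Matching residues: W4, Y7, F8, F9, Y10, W13, Y25, Y28, Y30.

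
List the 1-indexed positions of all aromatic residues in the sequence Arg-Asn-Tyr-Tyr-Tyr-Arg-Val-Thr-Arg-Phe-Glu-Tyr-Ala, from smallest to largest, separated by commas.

The aromatic amino acids are Phe (F, benzyl), Trp (W, indole), and Tyr (Y, phenol).
Matching residues: Tyr3, Tyr4, Tyr5, Phe10, Tyr12.

3, 4, 5, 10, 12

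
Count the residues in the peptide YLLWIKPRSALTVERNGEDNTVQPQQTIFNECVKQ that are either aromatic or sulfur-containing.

4

Aromatic: F, W, Y. Sulfur-containing: C, M.
Aromatic residues here: Y1, W4, F29 (3).
Sulfur-containing residues here: C32 (1).
The two groups share no amino acid, so total = 3 + 1 = 4.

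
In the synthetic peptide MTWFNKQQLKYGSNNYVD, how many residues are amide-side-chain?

Only N (asparagine) and Q (glutamine) carry a side-chain carboxamide.
Matching residues: N5, Q7, Q8, N14, N15.

5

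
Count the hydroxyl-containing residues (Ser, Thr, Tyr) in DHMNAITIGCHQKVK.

1

Matching residues: T7.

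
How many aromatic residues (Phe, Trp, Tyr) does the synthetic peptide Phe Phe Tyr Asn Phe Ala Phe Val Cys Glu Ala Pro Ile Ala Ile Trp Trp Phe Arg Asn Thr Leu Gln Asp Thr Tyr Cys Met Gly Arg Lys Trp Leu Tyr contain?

Matching residues: Phe1, Phe2, Tyr3, Phe5, Phe7, Trp16, Trp17, Phe18, Tyr26, Trp32, Tyr34.

11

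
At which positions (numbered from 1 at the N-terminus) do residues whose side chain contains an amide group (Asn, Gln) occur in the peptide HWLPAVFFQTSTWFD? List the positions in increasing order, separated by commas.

9

Matching residues: Q9.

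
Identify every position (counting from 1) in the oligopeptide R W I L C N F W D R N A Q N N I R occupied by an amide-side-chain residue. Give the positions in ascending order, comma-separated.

The amide-side-chain residues are Asn (N) and Gln (Q).
Matching residues: N6, N11, Q13, N14, N15.

6, 11, 13, 14, 15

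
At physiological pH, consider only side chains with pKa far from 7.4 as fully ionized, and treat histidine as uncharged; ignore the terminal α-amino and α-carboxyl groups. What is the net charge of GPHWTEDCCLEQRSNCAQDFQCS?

At pH ~7.4 the Lys and Arg side chains are protonated (+1), the Asp and Glu side chains are deprotonated (−1), and with His taken as neutral all other side chains carry no charge.
Positive (K, R): R13 → +1.
Negative (D, E): E6, D7, E11, D19 → −4.
Net charge = (+1) + (−4) = −3.

-3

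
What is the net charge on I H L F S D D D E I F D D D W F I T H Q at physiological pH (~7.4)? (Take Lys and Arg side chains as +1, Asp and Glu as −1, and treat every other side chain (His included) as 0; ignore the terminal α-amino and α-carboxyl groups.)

-7

Positive (K, R): none → +0.
Negative (D, E): D6, D7, D8, E9, D12, D13, D14 → −7.
Net charge = (+0) + (−7) = −7.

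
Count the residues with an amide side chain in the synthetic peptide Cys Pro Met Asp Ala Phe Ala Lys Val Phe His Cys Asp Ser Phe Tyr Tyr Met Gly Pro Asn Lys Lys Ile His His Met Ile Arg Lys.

Asparagine (N) and glutamine (Q) have uncharged amide side chains.
Matching residues: Asn21.

1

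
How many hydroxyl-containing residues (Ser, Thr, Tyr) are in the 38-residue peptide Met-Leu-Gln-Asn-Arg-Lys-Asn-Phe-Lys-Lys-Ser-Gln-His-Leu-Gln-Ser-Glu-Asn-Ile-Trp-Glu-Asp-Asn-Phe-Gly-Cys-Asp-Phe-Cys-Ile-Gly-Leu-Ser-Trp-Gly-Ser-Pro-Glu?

Matching residues: Ser11, Ser16, Ser33, Ser36.

4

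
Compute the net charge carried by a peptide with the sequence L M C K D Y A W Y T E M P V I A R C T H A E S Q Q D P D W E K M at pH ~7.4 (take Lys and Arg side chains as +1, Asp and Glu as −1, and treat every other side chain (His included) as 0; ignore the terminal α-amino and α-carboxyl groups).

-3

Positive (K, R): K4, R17, K31 → +3.
Negative (D, E): D5, E11, E22, D26, D28, E30 → −6.
Net charge = (+3) + (−6) = −3.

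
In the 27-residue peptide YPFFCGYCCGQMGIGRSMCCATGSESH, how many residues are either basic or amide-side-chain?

3

Basic: H, K, R. Amide-side-chain: N, Q.
Basic residues here: R16, H27 (2).
Amide-side-chain residues here: Q11 (1).
The two groups share no amino acid, so total = 2 + 1 = 3.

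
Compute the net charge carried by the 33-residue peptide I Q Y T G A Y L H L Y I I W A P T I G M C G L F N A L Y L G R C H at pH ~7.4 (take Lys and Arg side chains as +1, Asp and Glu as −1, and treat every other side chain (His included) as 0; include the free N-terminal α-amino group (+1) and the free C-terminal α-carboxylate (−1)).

+1

Positive (K, R): R31 → +1.
Negative (D, E): none → −0.
The N-terminus (+1) and C-terminus (−1) cancel.
Net charge = (+1) + (−0) = +1.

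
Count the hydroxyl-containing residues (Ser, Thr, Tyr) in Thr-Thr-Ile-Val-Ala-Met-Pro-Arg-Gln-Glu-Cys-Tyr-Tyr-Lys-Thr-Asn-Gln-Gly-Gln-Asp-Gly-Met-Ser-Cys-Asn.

6

Matching residues: Thr1, Thr2, Tyr12, Tyr13, Thr15, Ser23.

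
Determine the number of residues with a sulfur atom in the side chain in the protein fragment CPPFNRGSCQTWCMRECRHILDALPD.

5

Cysteine (C, thiol) and methionine (M, thioether) are the two sulfur-containing amino acids.
Matching residues: C1, C9, C13, M14, C17.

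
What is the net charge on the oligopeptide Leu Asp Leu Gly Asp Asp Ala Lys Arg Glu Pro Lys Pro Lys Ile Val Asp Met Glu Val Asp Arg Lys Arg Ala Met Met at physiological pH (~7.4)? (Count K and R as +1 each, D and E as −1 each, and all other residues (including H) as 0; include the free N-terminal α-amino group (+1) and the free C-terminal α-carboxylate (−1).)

Positive (K, R): Lys8, Arg9, Lys12, Lys14, Arg22, Lys23, Arg24 → +7.
Negative (D, E): Asp2, Asp5, Asp6, Glu10, Asp17, Glu19, Asp21 → −7.
The N-terminus (+1) and C-terminus (−1) cancel.
Net charge = (+7) + (−7) = 0.

0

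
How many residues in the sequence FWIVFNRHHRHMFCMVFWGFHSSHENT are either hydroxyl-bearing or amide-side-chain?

Hydroxyl-bearing: S, T, Y. Amide-side-chain: N, Q.
Hydroxyl-bearing residues here: S22, S23, T27 (3).
Amide-side-chain residues here: N6, N26 (2).
The two groups share no amino acid, so total = 3 + 2 = 5.

5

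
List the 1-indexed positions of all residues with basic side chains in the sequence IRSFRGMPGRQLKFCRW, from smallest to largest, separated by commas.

2, 5, 10, 13, 16

Lysine (K), arginine (R), and histidine (H) have basic, nitrogen-containing side chains.
Matching residues: R2, R5, R10, K13, R16.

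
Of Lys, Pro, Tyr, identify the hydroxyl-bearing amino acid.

Tyr

The –OH-bearing residues are Ser, Thr (aliphatic alcohols), and Tyr (phenol).
Of the listed options, only Tyr belongs to this group.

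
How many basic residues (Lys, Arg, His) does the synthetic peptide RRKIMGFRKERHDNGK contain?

Matching residues: R1, R2, K3, R8, K9, R11, H12, K16.

8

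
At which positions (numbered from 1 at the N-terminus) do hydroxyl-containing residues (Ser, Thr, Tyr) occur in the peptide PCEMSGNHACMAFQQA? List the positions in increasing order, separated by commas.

Matching residues: S5.

5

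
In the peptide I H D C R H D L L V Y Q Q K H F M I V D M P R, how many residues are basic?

6

K, R, and H are the three residues with basic side chains (ε-amine, guanidinium, and imidazole respectively).
Matching residues: H2, R5, H6, K14, H15, R23.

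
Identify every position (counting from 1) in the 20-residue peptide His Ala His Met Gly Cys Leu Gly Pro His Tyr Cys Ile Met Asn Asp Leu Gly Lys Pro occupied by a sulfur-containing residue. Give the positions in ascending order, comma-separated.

Matching residues: Met4, Cys6, Cys12, Met14.

4, 6, 12, 14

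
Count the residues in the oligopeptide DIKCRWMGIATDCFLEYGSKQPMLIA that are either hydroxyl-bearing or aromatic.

Hydroxyl-bearing: S, T, Y. Aromatic: F, W, Y.
Hydroxyl-bearing residues here: T11, Y17, S19 (3).
Aromatic residues here: W6, F14, Y17 (3).
Y is in both groups, so the 1 Y residue must not be double-counted.
Total = 3 + 3 − 1 = 5.

5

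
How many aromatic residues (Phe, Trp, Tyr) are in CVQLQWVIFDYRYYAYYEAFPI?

8

Matching residues: W6, F9, Y11, Y13, Y14, Y16, Y17, F20.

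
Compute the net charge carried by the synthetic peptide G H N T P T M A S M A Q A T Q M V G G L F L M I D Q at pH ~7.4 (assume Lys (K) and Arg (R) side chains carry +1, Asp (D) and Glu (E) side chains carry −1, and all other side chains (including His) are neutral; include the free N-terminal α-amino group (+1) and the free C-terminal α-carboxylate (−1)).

Positive (K, R): none → +0.
Negative (D, E): D25 → −1.
The N-terminus (+1) and C-terminus (−1) cancel.
Net charge = (+0) + (−1) = −1.

-1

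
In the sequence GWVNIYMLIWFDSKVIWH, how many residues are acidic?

Aspartate (D) and glutamate (E) have carboxylic-acid side chains and are the acidic amino acids.
Matching residues: D12.

1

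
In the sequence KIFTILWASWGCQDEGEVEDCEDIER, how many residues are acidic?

8

Only D (aspartate) and E (glutamate) carry a side-chain carboxylic acid.
Matching residues: D14, E15, E17, E19, D20, E22, D23, E25.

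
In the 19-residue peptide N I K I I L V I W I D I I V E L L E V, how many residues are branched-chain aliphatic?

13

V, L, and I make up the branched-chain aliphatic group.
Matching residues: I2, I4, I5, L6, V7, I8, I10, I12, I13, V14, L16, L17, V19.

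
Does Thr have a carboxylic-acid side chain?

Aspartate (D) and glutamate (E) have carboxylic-acid side chains and are the acidic amino acids.
Threonine is not in this group.

No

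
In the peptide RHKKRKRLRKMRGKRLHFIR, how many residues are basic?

14

The basic amino acids are Lys (K), Arg (R), and His (H).
Matching residues: R1, H2, K3, K4, R5, K6, R7, R9, K10, R12, K14, R15, H17, R20.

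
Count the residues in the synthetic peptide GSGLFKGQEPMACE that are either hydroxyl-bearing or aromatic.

2

Hydroxyl-bearing: S, T, Y. Aromatic: F, W, Y.
Hydroxyl-bearing residues here: S2 (1).
Aromatic residues here: F5 (1).
(Y belongs to both groups, but none appear in this sequence.) Total = 1 + 1 = 2.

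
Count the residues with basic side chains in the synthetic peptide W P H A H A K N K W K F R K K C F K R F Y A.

Lysine (K), arginine (R), and histidine (H) have basic, nitrogen-containing side chains.
Matching residues: H3, H5, K7, K9, K11, R13, K14, K15, K18, R19.

10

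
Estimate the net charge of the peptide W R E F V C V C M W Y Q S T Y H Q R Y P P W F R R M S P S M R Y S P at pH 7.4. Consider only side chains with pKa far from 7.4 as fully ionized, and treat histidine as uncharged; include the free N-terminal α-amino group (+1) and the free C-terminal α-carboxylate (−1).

+4

At pH ~7.4 the Lys and Arg side chains are protonated (+1), the Asp and Glu side chains are deprotonated (−1), and with His taken as neutral all other side chains carry no charge.
Positive (K, R): R2, R18, R24, R25, R31 → +5.
Negative (D, E): E3 → −1.
The N-terminus (+1) and C-terminus (−1) cancel.
Net charge = (+5) + (−1) = +4.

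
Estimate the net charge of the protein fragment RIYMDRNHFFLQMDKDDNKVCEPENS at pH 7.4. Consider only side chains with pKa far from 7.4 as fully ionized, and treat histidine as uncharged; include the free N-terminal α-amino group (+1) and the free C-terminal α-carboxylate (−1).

At pH ~7.4 the Lys and Arg side chains are protonated (+1), the Asp and Glu side chains are deprotonated (−1), and with His taken as neutral all other side chains carry no charge.
Positive (K, R): R1, R6, K15, K19 → +4.
Negative (D, E): D5, D14, D16, D17, E22, E24 → −6.
The N-terminus (+1) and C-terminus (−1) cancel.
Net charge = (+4) + (−6) = −2.

-2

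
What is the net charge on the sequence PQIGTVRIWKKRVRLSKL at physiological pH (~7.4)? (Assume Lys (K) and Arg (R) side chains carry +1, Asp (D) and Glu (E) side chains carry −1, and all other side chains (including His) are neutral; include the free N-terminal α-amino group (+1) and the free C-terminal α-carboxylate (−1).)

Positive (K, R): R7, K10, K11, R12, R14, K17 → +6.
Negative (D, E): none → −0.
The N-terminus (+1) and C-terminus (−1) cancel.
Net charge = (+6) + (−0) = +6.

+6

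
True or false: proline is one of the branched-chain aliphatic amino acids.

V, L, and I make up the branched-chain aliphatic group.
Proline is not in this group.

False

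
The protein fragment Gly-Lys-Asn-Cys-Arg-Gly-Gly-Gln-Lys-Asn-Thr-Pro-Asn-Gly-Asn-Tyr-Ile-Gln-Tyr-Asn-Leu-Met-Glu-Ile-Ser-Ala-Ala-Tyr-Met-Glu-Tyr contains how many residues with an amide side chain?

The amide-side-chain residues are Asn (N) and Gln (Q).
Matching residues: Asn3, Gln8, Asn10, Asn13, Asn15, Gln18, Asn20.

7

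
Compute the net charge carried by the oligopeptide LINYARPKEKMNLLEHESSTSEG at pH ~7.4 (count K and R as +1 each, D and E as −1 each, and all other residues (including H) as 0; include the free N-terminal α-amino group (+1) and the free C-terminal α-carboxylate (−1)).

Positive (K, R): R6, K8, K10 → +3.
Negative (D, E): E9, E15, E17, E22 → −4.
The N-terminus (+1) and C-terminus (−1) cancel.
Net charge = (+3) + (−4) = −1.

-1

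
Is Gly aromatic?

No

Phenylalanine (F), tryptophan (W), and tyrosine (Y) have aromatic ring side chains.
Glycine is not in this group.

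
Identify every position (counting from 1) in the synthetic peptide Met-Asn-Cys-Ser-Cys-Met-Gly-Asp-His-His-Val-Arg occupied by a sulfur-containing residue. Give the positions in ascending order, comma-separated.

The sulfur-bearing residues are cysteine (–SH) and methionine (–S–CH₃).
Matching residues: Met1, Cys3, Cys5, Met6.

1, 3, 5, 6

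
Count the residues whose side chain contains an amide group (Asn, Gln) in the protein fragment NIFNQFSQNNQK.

Matching residues: N1, N4, Q5, Q8, N9, N10, Q11.

7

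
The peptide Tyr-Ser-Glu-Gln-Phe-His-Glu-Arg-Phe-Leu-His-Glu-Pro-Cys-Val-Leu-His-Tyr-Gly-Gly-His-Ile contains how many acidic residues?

3

Aspartate (D) and glutamate (E) have carboxylic-acid side chains and are the acidic amino acids.
Matching residues: Glu3, Glu7, Glu12.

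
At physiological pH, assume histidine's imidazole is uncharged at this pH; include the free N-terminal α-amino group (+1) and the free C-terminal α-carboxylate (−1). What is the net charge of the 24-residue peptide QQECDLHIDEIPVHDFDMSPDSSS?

-7

The side chains ionized at physiological pH are Lys/Arg (+1) and Asp/Glu (−1); with His treated as neutral, nothing else contributes.
Positive (K, R): none → +0.
Negative (D, E): E3, D5, D9, E10, D15, D17, D21 → −7.
The N-terminus (+1) and C-terminus (−1) cancel.
Net charge = (+0) + (−7) = −7.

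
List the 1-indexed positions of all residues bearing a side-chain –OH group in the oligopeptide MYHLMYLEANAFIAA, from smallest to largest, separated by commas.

2, 6

S, T, and Y are the three residues with a side-chain hydroxyl.
Matching residues: Y2, Y6.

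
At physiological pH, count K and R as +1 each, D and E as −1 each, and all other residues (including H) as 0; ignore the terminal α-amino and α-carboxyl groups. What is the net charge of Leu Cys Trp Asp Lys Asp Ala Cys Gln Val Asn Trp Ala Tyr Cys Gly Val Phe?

-1

Positive (K, R): Lys5 → +1.
Negative (D, E): Asp4, Asp6 → −2.
Net charge = (+1) + (−2) = −1.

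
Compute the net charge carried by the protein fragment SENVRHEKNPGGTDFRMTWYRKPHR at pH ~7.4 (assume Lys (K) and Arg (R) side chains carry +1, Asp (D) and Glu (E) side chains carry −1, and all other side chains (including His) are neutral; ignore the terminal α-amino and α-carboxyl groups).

Positive (K, R): R5, K8, R16, R21, K22, R25 → +6.
Negative (D, E): E2, E7, D14 → −3.
Net charge = (+6) + (−3) = +3.

+3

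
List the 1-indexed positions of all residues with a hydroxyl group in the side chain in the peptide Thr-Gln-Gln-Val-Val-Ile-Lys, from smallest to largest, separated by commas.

1

S, T, and Y are the three residues with a side-chain hydroxyl.
Matching residues: Thr1.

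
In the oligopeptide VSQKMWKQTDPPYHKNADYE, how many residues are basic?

4

Lysine (K), arginine (R), and histidine (H) have basic, nitrogen-containing side chains.
Matching residues: K4, K7, H14, K15.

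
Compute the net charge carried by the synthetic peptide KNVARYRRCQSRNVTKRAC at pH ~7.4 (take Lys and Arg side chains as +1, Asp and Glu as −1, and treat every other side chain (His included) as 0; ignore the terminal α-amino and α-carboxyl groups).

Positive (K, R): K1, R5, R7, R8, R12, K16, R17 → +7.
Negative (D, E): none → −0.
Net charge = (+7) + (−0) = +7.

+7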